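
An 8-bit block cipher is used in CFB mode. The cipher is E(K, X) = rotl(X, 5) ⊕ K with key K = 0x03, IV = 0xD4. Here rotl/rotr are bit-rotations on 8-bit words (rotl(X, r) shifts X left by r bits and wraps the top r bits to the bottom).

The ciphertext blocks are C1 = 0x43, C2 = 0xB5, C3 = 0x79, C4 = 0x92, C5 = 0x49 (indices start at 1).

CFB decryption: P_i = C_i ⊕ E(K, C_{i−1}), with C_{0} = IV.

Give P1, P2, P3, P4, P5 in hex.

P1: E(K, 0xD4) = 0x99; 0x43 ⊕ 0x99 = 0xDA.
P2: E(K, 0x43) = 0x6B; 0xB5 ⊕ 0x6B = 0xDE.
P3: E(K, 0xB5) = 0xB5; 0x79 ⊕ 0xB5 = 0xCC.
P4: E(K, 0x79) = 0x2C; 0x92 ⊕ 0x2C = 0xBE.
P5: E(K, 0x92) = 0x51; 0x49 ⊕ 0x51 = 0x18.

P1 = 0xDA, P2 = 0xDE, P3 = 0xCC, P4 = 0xBE, P5 = 0x18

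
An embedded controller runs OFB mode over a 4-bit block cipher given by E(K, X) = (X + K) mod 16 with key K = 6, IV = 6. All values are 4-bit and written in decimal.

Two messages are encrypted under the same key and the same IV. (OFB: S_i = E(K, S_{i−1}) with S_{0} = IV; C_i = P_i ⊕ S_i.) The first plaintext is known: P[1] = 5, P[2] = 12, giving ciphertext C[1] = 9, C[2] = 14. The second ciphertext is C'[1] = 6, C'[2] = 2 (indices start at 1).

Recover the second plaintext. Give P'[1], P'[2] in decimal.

In OFB with a reused IV, both messages share the same keystream S_i, so C_i ⊕ C'_i = P_i ⊕ P'_i and thus P'_i = P_i ⊕ C_i ⊕ C'_i.
P'[1]: 5 ⊕ 9 ⊕ 6 = 10.
P'[2]: 12 ⊕ 14 ⊕ 2 = 0.

P'[1] = 10, P'[2] = 0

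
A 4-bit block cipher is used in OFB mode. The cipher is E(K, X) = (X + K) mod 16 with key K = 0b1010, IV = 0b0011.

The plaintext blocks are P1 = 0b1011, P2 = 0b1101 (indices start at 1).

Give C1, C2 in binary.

C1 = 0b0110, C2 = 0b1010

OFB encryption: S_i = E(K, S_{i−1}) with S_{0} = IV; C_i = P_i ⊕ S_i.
C1: S = E(K, 0b0011) = 0b1101; 0b1011 ⊕ 0b1101 = 0b0110.
C2: S = E(K, 0b1101) = 0b0111; 0b1101 ⊕ 0b0111 = 0b1010.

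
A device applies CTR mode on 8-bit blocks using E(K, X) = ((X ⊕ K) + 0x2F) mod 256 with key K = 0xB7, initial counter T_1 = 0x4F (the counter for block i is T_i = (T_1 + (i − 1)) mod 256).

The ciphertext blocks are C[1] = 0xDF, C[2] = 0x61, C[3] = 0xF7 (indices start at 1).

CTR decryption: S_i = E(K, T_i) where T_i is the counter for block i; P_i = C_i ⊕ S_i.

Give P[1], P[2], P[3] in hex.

P[1]: T = 0x4F, S = E(K, T) = 0x27; 0xDF ⊕ 0x27 = 0xF8.
P[2]: T = 0x50, S = E(K, T) = 0x16; 0x61 ⊕ 0x16 = 0x77.
P[3]: T = 0x51, S = E(K, T) = 0x15; 0xF7 ⊕ 0x15 = 0xE2.

P[1] = 0xF8, P[2] = 0x77, P[3] = 0xE2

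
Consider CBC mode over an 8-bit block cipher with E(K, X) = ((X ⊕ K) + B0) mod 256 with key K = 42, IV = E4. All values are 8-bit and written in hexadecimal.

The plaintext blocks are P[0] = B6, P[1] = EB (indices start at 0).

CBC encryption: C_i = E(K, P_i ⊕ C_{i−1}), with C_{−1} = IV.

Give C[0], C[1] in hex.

C[0]: P[0] ⊕ E4 = 52; E(K, 52) = C0.
C[1]: P[1] ⊕ C0 = 2B; E(K, 2B) = 19.

C[0] = C0, C[1] = 19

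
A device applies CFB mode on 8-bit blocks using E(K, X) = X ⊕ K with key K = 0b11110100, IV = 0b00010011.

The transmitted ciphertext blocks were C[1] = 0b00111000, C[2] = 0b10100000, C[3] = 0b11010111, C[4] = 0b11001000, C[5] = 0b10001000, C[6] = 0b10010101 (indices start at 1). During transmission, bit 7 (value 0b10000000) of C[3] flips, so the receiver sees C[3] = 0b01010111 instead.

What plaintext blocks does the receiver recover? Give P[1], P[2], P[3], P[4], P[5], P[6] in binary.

CFB decryption: P_i = C_i ⊕ E(K, C_{i−1}), with C_{0} = IV.
Only C[3] changed, to 0b01010111. In CFB, a change in C_i flips the same bit in P_i and garbles P_{i+1}. Decrypting the received ciphertext:
P[1]: E(K, 0b00010011) = 0b11100111; 0b00111000 ⊕ 0b11100111 = 0b11011111.
P[2]: E(K, 0b00111000) = 0b11001100; 0b10100000 ⊕ 0b11001100 = 0b01101100.
P[3]: E(K, 0b10100000) = 0b01010100; 0b01010111 ⊕ 0b01010100 = 0b00000011.
P[4]: E(K, 0b01010111) = 0b10100011; 0b11001000 ⊕ 0b10100011 = 0b01101011.
P[5]: E(K, 0b11001000) = 0b00111100; 0b10001000 ⊕ 0b00111100 = 0b10110100.
P[6]: E(K, 0b10001000) = 0b01111100; 0b10010101 ⊕ 0b01111100 = 0b11101001.
Blocks that differ from the original plaintext: P[3], P[4].

P[1] = 0b11011111, P[2] = 0b01101100, P[3] = 0b00000011, P[4] = 0b01101011, P[5] = 0b10110100, P[6] = 0b11101001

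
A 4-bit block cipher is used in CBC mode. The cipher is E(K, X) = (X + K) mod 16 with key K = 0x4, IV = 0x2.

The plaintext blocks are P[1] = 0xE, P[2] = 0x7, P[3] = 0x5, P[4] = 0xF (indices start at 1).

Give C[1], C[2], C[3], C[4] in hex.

C[1] = 0x0, C[2] = 0xB, C[3] = 0x2, C[4] = 0x1

CBC encryption: C_i = E(K, P_i ⊕ C_{i−1}), with C_{0} = IV.
C[1]: P[1] ⊕ 0x2 = 0xC; E(K, 0xC) = 0x0.
C[2]: P[2] ⊕ 0x0 = 0x7; E(K, 0x7) = 0xB.
C[3]: P[3] ⊕ 0xB = 0xE; E(K, 0xE) = 0x2.
C[4]: P[4] ⊕ 0x2 = 0xD; E(K, 0xD) = 0x1.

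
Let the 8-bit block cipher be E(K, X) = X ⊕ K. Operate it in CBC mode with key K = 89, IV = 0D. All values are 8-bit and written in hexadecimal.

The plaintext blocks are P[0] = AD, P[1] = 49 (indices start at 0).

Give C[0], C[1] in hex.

CBC encryption: C_i = E(K, P_i ⊕ C_{i−1}), with C_{−1} = IV.
C[0]: P[0] ⊕ 0D = A0; E(K, A0) = 29.
C[1]: P[1] ⊕ 29 = 60; E(K, 60) = E9.

C[0] = 29, C[1] = E9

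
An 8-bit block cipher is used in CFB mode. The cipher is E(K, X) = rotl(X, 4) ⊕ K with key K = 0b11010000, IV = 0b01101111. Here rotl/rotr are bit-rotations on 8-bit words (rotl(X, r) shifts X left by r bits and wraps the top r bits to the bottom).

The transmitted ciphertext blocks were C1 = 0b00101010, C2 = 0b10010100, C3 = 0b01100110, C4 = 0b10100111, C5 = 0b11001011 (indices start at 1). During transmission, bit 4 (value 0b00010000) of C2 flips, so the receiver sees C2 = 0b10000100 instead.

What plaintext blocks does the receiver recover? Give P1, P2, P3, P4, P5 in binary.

P1 = 0b00001100, P2 = 0b11110110, P3 = 0b11111110, P4 = 0b00010001, P5 = 0b01100001

CFB decryption: P_i = C_i ⊕ E(K, C_{i−1}), with C_{0} = IV.
Only C2 changed, to 0b10000100. In CFB, a change in C_i flips the same bit in P_i and garbles P_{i+1}. Decrypting the received ciphertext:
P1: E(K, 0b01101111) = 0b00100110; 0b00101010 ⊕ 0b00100110 = 0b00001100.
P2: E(K, 0b00101010) = 0b01110010; 0b10000100 ⊕ 0b01110010 = 0b11110110.
P3: E(K, 0b10000100) = 0b10011000; 0b01100110 ⊕ 0b10011000 = 0b11111110.
P4: E(K, 0b01100110) = 0b10110110; 0b10100111 ⊕ 0b10110110 = 0b00010001.
P5: E(K, 0b10100111) = 0b10101010; 0b11001011 ⊕ 0b10101010 = 0b01100001.
Blocks that differ from the original plaintext: P2, P3.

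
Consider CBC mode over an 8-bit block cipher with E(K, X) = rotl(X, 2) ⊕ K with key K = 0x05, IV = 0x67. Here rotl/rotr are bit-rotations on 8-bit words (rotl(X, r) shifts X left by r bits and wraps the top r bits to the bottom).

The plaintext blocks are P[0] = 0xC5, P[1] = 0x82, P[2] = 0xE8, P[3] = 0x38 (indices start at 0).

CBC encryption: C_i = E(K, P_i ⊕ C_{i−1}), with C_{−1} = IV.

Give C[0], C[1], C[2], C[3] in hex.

C[0]: P[0] ⊕ 0x67 = 0xA2; E(K, 0xA2) = 0x8F.
C[1]: P[1] ⊕ 0x8F = 0x0D; E(K, 0x0D) = 0x31.
C[2]: P[2] ⊕ 0x31 = 0xD9; E(K, 0xD9) = 0x62.
C[3]: P[3] ⊕ 0x62 = 0x5A; E(K, 0x5A) = 0x6C.

C[0] = 0x8F, C[1] = 0x31, C[2] = 0x62, C[3] = 0x6C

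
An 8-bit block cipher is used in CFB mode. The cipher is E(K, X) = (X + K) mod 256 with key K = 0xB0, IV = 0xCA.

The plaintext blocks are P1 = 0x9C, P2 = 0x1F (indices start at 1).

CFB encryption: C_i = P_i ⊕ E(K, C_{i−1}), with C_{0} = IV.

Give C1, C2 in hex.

C1: E(K, 0xCA) = 0x7A; 0x9C ⊕ 0x7A = 0xE6.
C2: E(K, 0xE6) = 0x96; 0x1F ⊕ 0x96 = 0x89.

C1 = 0xE6, C2 = 0x89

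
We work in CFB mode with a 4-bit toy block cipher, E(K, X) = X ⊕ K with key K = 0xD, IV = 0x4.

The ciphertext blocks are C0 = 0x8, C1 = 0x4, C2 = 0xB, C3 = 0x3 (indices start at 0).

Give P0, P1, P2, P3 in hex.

CFB decryption: P_i = C_i ⊕ E(K, C_{i−1}), with C_{−1} = IV.
P0: E(K, 0x4) = 0x9; 0x8 ⊕ 0x9 = 0x1.
P1: E(K, 0x8) = 0x5; 0x4 ⊕ 0x5 = 0x1.
P2: E(K, 0x4) = 0x9; 0xB ⊕ 0x9 = 0x2.
P3: E(K, 0xB) = 0x6; 0x3 ⊕ 0x6 = 0x5.

P0 = 0x1, P1 = 0x1, P2 = 0x2, P3 = 0x5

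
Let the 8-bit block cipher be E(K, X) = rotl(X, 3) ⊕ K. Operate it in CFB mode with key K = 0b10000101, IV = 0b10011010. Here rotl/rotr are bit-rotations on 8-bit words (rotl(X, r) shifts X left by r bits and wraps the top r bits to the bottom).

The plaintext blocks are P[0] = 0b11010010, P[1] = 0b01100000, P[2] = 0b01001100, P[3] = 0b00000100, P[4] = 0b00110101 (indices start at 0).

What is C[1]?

C[1] = 0b11111001

CFB encryption: C_i = P_i ⊕ E(K, C_{i−1}), with C_{−1} = IV.
C[0]: E(K, 0b10011010) = 0b01010001; 0b11010010 ⊕ 0b01010001 = 0b10000011.
C[1]: E(K, 0b10000011) = 0b10011001; 0b01100000 ⊕ 0b10011001 = 0b11111001.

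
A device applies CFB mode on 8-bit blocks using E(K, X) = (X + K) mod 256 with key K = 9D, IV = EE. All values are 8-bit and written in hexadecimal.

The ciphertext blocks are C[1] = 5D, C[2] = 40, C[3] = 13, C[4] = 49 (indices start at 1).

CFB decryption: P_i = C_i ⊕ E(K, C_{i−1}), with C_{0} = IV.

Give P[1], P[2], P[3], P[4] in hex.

P[1] = D6, P[2] = BA, P[3] = CE, P[4] = F9

P[1]: E(K, EE) = 8B; 5D ⊕ 8B = D6.
P[2]: E(K, 5D) = FA; 40 ⊕ FA = BA.
P[3]: E(K, 40) = DD; 13 ⊕ DD = CE.
P[4]: E(K, 13) = B0; 49 ⊕ B0 = F9.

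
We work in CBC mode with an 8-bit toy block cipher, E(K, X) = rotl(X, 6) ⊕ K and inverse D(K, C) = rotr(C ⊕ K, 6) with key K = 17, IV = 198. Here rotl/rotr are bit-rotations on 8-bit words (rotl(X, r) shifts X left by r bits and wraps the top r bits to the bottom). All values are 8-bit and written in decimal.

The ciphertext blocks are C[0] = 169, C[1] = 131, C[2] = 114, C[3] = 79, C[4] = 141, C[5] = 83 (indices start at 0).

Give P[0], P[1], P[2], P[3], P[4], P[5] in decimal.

CBC decryption: P_i = D(K, C_i) ⊕ C_{i−1}, with C_{−1} = IV.
P[0]: D(K, 169) = 226; 226 ⊕ 198 = 36.
P[1]: D(K, 131) = 74; 74 ⊕ 169 = 227.
P[2]: D(K, 114) = 141; 141 ⊕ 131 = 14.
P[3]: D(K, 79) = 121; 121 ⊕ 114 = 11.
P[4]: D(K, 141) = 114; 114 ⊕ 79 = 61.
P[5]: D(K, 83) = 9; 9 ⊕ 141 = 132.

P[0] = 36, P[1] = 227, P[2] = 14, P[3] = 11, P[4] = 61, P[5] = 132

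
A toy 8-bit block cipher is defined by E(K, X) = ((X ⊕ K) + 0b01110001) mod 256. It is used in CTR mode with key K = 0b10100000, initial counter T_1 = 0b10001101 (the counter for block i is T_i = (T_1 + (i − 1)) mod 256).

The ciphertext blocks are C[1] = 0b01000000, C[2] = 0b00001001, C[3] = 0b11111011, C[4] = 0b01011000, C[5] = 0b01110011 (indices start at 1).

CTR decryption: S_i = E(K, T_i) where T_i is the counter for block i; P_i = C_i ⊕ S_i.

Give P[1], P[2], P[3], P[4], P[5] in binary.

P[1] = 0b11011110, P[2] = 0b10010110, P[3] = 0b01011011, P[4] = 0b11111001, P[5] = 0b11010001

P[1]: T = 0b10001101, S = E(K, T) = 0b10011110; 0b01000000 ⊕ 0b10011110 = 0b11011110.
P[2]: T = 0b10001110, S = E(K, T) = 0b10011111; 0b00001001 ⊕ 0b10011111 = 0b10010110.
P[3]: T = 0b10001111, S = E(K, T) = 0b10100000; 0b11111011 ⊕ 0b10100000 = 0b01011011.
P[4]: T = 0b10010000, S = E(K, T) = 0b10100001; 0b01011000 ⊕ 0b10100001 = 0b11111001.
P[5]: T = 0b10010001, S = E(K, T) = 0b10100010; 0b01110011 ⊕ 0b10100010 = 0b11010001.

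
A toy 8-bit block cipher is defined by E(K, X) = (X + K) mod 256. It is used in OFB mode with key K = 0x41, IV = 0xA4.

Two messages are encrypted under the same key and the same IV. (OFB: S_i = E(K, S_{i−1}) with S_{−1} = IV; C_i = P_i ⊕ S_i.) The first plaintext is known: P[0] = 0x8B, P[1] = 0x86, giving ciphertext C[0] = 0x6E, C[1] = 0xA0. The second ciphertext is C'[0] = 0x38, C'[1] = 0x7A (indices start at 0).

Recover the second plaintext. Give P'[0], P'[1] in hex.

In OFB with a reused IV, both messages share the same keystream S_i, so C_i ⊕ C'_i = P_i ⊕ P'_i and thus P'_i = P_i ⊕ C_i ⊕ C'_i.
P'[0]: 0x8B ⊕ 0x6E ⊕ 0x38 = 0xDD.
P'[1]: 0x86 ⊕ 0xA0 ⊕ 0x7A = 0x5C.

P'[0] = 0xDD, P'[1] = 0x5C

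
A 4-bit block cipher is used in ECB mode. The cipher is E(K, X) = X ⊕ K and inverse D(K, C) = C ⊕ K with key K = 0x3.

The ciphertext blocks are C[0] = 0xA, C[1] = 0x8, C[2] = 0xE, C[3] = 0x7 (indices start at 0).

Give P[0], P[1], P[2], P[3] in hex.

ECB decryption: P_i = D(K, C_i).
P[0]: D(K, 0xA) = 0x9.
P[1]: D(K, 0x8) = 0xB.
P[2]: D(K, 0xE) = 0xD.
P[3]: D(K, 0x7) = 0x4.

P[0] = 0x9, P[1] = 0xB, P[2] = 0xD, P[3] = 0x4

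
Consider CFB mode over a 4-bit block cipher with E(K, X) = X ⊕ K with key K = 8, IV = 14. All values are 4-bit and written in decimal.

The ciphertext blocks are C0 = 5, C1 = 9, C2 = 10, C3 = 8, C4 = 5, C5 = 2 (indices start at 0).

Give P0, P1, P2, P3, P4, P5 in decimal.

CFB decryption: P_i = C_i ⊕ E(K, C_{i−1}), with C_{−1} = IV.
P0: E(K, 14) = 6; 5 ⊕ 6 = 3.
P1: E(K, 5) = 13; 9 ⊕ 13 = 4.
P2: E(K, 9) = 1; 10 ⊕ 1 = 11.
P3: E(K, 10) = 2; 8 ⊕ 2 = 10.
P4: E(K, 8) = 0; 5 ⊕ 0 = 5.
P5: E(K, 5) = 13; 2 ⊕ 13 = 15.

P0 = 3, P1 = 4, P2 = 11, P3 = 10, P4 = 5, P5 = 15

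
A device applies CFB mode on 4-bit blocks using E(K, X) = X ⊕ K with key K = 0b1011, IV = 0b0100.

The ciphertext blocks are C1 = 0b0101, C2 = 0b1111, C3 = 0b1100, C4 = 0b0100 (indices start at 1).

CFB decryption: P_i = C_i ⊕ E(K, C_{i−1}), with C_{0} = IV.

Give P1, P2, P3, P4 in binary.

P1 = 0b1010, P2 = 0b0001, P3 = 0b1000, P4 = 0b0011

P1: E(K, 0b0100) = 0b1111; 0b0101 ⊕ 0b1111 = 0b1010.
P2: E(K, 0b0101) = 0b1110; 0b1111 ⊕ 0b1110 = 0b0001.
P3: E(K, 0b1111) = 0b0100; 0b1100 ⊕ 0b0100 = 0b1000.
P4: E(K, 0b1100) = 0b0111; 0b0100 ⊕ 0b0111 = 0b0011.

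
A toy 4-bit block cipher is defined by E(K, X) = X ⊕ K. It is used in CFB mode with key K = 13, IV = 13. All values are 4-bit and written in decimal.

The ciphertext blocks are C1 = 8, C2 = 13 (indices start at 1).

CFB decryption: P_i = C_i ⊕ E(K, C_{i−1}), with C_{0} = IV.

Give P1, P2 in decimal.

P1 = 8, P2 = 8

P1: E(K, 13) = 0; 8 ⊕ 0 = 8.
P2: E(K, 8) = 5; 13 ⊕ 5 = 8.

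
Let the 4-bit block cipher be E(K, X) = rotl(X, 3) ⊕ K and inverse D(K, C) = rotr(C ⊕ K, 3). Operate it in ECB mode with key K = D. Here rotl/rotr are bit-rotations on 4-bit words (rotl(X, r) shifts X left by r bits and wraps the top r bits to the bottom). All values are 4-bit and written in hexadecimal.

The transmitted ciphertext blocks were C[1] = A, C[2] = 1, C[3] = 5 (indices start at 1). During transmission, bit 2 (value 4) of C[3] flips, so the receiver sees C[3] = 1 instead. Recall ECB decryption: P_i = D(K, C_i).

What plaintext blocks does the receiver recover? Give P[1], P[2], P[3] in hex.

Only C[3] changed, to 1. In ECB, a change in C_i affects only P_i. Decrypting the received ciphertext:
P[1]: D(K, A) = E.
P[2]: D(K, 1) = 9.
P[3]: D(K, 1) = 9.
Blocks that differ from the original plaintext: P[3].

P[1] = E, P[2] = 9, P[3] = 9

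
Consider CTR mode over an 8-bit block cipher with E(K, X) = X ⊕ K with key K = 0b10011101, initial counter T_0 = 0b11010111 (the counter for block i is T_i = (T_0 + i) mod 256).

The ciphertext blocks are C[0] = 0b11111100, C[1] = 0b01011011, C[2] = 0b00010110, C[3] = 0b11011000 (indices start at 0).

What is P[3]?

P[3] = 0b10011111

CTR decryption: S_i = E(K, T_i) where T_i is the counter for block i; P_i = C_i ⊕ S_i.
P[3]: T = 0b11011010, S = E(K, T) = 0b01000111; 0b11011000 ⊕ 0b01000111 = 0b10011111.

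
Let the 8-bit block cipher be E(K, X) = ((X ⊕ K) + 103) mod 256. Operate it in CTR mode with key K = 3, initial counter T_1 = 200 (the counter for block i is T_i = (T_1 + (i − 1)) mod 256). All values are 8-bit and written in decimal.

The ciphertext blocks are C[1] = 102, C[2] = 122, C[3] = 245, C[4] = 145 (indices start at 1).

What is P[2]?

CTR decryption: S_i = E(K, T_i) where T_i is the counter for block i; P_i = C_i ⊕ S_i.
P[2]: T = 201, S = E(K, T) = 49; 122 ⊕ 49 = 75.

P[2] = 75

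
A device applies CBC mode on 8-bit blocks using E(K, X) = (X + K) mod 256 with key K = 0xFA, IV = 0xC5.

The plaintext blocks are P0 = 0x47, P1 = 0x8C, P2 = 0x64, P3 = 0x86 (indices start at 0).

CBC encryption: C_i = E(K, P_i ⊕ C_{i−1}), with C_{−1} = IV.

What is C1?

C0: P0 ⊕ 0xC5 = 0x82; E(K, 0x82) = 0x7C.
C1: P1 ⊕ 0x7C = 0xF0; E(K, 0xF0) = 0xEA.

C1 = 0xEA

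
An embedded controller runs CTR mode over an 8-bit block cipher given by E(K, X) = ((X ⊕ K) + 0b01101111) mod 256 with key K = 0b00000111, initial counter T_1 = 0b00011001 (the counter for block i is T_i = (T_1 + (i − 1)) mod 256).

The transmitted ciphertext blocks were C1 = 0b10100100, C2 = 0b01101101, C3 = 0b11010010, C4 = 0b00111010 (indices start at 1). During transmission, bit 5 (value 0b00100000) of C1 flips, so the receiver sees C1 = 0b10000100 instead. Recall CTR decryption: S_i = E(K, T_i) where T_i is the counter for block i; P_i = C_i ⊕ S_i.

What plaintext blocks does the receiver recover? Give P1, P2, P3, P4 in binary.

Only C1 changed, to 0b10000100. In CTR, a change in C_i flips the same bit in P_i only; the keystream is unaffected. Decrypting the received ciphertext:
P1: T = 0b00011001, S = E(K, T) = 0b10001101; 0b10000100 ⊕ 0b10001101 = 0b00001001.
P2: T = 0b00011010, S = E(K, T) = 0b10001100; 0b01101101 ⊕ 0b10001100 = 0b11100001.
P3: T = 0b00011011, S = E(K, T) = 0b10001011; 0b11010010 ⊕ 0b10001011 = 0b01011001.
P4: T = 0b00011100, S = E(K, T) = 0b10001010; 0b00111010 ⊕ 0b10001010 = 0b10110000.
Blocks that differ from the original plaintext: P1.

P1 = 0b00001001, P2 = 0b11100001, P3 = 0b01011001, P4 = 0b10110000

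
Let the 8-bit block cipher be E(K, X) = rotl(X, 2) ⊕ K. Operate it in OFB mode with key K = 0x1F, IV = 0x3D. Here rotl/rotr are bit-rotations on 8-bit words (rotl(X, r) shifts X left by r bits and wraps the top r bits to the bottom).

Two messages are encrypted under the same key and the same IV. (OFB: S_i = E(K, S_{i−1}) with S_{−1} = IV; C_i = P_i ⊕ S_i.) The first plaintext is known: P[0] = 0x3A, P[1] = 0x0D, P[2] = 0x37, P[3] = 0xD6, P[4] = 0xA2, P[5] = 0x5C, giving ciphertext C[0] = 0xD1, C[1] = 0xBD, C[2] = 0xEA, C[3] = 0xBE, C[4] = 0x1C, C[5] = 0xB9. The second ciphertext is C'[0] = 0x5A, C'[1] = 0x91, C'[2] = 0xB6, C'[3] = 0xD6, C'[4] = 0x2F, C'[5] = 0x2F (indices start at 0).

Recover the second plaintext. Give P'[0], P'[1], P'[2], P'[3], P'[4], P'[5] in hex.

In OFB with a reused IV, both messages share the same keystream S_i, so C_i ⊕ C'_i = P_i ⊕ P'_i and thus P'_i = P_i ⊕ C_i ⊕ C'_i.
P'[0]: 0x3A ⊕ 0xD1 ⊕ 0x5A = 0xB1.
P'[1]: 0x0D ⊕ 0xBD ⊕ 0x91 = 0x21.
P'[2]: 0x37 ⊕ 0xEA ⊕ 0xB6 = 0x6B.
P'[3]: 0xD6 ⊕ 0xBE ⊕ 0xD6 = 0xBE.
P'[4]: 0xA2 ⊕ 0x1C ⊕ 0x2F = 0x91.
P'[5]: 0x5C ⊕ 0xB9 ⊕ 0x2F = 0xCA.

P'[0] = 0xB1, P'[1] = 0x21, P'[2] = 0x6B, P'[3] = 0xBE, P'[4] = 0x91, P'[5] = 0xCA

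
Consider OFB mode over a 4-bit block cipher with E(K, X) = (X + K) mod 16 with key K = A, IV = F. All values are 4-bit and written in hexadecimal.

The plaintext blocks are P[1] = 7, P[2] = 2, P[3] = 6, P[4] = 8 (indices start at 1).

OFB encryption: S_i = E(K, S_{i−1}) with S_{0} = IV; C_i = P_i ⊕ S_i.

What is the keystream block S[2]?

C[1]: S = E(K, F) = 9; 7 ⊕ 9 = E.
C[2]: S = E(K, 9) = 3; 2 ⊕ 3 = 1.
So S[2] = 3.

3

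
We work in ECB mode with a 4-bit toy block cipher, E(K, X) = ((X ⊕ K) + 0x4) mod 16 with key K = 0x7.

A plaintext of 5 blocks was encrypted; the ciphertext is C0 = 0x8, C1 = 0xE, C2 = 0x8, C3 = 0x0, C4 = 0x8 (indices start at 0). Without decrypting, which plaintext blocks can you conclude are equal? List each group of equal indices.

ECB encrypts each block independently with the same key, so equal ciphertext blocks imply equal plaintext blocks.
C0 = C2 = C4 = 0x8, so P0 = P2 = P4.

P0 = P2 = P4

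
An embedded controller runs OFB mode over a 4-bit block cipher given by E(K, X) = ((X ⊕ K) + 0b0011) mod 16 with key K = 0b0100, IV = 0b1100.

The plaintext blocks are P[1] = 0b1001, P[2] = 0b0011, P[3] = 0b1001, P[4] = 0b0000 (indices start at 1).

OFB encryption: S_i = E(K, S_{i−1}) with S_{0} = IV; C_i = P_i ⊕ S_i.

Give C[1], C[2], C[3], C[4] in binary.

C[1]: S = E(K, 0b1100) = 0b1011; 0b1001 ⊕ 0b1011 = 0b0010.
C[2]: S = E(K, 0b1011) = 0b0010; 0b0011 ⊕ 0b0010 = 0b0001.
C[3]: S = E(K, 0b0010) = 0b1001; 0b1001 ⊕ 0b1001 = 0b0000.
C[4]: S = E(K, 0b1001) = 0b0000; 0b0000 ⊕ 0b0000 = 0b0000.

C[1] = 0b0010, C[2] = 0b0001, C[3] = 0b0000, C[4] = 0b0000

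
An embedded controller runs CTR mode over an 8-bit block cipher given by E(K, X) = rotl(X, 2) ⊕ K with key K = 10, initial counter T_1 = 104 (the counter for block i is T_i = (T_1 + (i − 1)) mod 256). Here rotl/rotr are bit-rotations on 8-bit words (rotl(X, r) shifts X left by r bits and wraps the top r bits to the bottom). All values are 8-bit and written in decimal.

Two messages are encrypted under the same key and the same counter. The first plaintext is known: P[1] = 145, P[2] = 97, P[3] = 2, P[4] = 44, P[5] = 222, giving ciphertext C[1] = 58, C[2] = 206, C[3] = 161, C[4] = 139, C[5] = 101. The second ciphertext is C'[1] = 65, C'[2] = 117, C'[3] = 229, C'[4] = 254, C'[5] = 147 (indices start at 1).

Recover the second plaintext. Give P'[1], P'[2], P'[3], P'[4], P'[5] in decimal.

P'[1] = 234, P'[2] = 218, P'[3] = 70, P'[4] = 89, P'[5] = 40

In CTR with a reused counter, both messages share the same keystream S_i, so C_i ⊕ C'_i = P_i ⊕ P'_i and thus P'_i = P_i ⊕ C_i ⊕ C'_i.
P'[1]: 145 ⊕ 58 ⊕ 65 = 234.
P'[2]: 97 ⊕ 206 ⊕ 117 = 218.
P'[3]: 2 ⊕ 161 ⊕ 229 = 70.
P'[4]: 44 ⊕ 139 ⊕ 254 = 89.
P'[5]: 222 ⊕ 101 ⊕ 147 = 40.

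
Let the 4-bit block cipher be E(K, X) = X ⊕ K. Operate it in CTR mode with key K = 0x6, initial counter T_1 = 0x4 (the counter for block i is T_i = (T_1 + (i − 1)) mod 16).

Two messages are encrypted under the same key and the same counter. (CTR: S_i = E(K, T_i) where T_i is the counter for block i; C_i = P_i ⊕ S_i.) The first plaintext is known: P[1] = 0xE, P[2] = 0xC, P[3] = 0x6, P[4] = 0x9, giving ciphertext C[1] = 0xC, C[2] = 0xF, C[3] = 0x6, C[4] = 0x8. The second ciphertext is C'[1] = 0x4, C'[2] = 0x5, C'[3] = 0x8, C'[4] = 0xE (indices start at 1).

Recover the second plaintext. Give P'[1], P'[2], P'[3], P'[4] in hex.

P'[1] = 0x6, P'[2] = 0x6, P'[3] = 0x8, P'[4] = 0xF

In CTR with a reused counter, both messages share the same keystream S_i, so C_i ⊕ C'_i = P_i ⊕ P'_i and thus P'_i = P_i ⊕ C_i ⊕ C'_i.
P'[1]: 0xE ⊕ 0xC ⊕ 0x4 = 0x6.
P'[2]: 0xC ⊕ 0xF ⊕ 0x5 = 0x6.
P'[3]: 0x6 ⊕ 0x6 ⊕ 0x8 = 0x8.
P'[4]: 0x9 ⊕ 0x8 ⊕ 0xE = 0xF.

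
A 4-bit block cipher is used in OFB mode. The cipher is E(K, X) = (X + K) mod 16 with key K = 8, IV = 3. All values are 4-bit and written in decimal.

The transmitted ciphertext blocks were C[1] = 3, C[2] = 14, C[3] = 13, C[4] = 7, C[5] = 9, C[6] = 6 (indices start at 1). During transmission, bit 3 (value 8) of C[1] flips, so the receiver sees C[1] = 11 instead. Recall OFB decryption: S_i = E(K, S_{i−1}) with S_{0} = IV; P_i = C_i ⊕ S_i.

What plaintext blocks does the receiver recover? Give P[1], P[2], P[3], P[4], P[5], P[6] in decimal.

P[1] = 0, P[2] = 13, P[3] = 6, P[4] = 4, P[5] = 2, P[6] = 5

Only C[1] changed, to 11. In OFB, a change in C_i flips the same bit in P_i only; the keystream is unaffected. Decrypting the received ciphertext:
P[1]: S = E(K, 3) = 11; 11 ⊕ 11 = 0.
P[2]: S = E(K, 11) = 3; 14 ⊕ 3 = 13.
P[3]: S = E(K, 3) = 11; 13 ⊕ 11 = 6.
P[4]: S = E(K, 11) = 3; 7 ⊕ 3 = 4.
P[5]: S = E(K, 3) = 11; 9 ⊕ 11 = 2.
P[6]: S = E(K, 11) = 3; 6 ⊕ 3 = 5.
Blocks that differ from the original plaintext: P[1].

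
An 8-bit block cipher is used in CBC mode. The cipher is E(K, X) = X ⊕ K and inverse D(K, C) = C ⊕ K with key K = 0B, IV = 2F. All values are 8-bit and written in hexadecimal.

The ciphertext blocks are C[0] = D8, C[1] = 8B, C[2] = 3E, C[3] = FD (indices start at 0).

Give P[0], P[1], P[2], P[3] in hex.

P[0] = FC, P[1] = 58, P[2] = BE, P[3] = C8

CBC decryption: P_i = D(K, C_i) ⊕ C_{i−1}, with C_{−1} = IV.
P[0]: D(K, D8) = D3; D3 ⊕ 2F = FC.
P[1]: D(K, 8B) = 80; 80 ⊕ D8 = 58.
P[2]: D(K, 3E) = 35; 35 ⊕ 8B = BE.
P[3]: D(K, FD) = F6; F6 ⊕ 3E = C8.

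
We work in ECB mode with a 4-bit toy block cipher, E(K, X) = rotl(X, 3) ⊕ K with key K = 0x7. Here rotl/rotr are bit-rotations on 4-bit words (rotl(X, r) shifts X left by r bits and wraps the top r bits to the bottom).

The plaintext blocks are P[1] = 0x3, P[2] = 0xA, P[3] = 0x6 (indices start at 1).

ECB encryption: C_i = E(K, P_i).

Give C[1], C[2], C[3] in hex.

C[1]: E(K, 0x3) = 0xE.
C[2]: E(K, 0xA) = 0x2.
C[3]: E(K, 0x6) = 0x4.

C[1] = 0xE, C[2] = 0x2, C[3] = 0x4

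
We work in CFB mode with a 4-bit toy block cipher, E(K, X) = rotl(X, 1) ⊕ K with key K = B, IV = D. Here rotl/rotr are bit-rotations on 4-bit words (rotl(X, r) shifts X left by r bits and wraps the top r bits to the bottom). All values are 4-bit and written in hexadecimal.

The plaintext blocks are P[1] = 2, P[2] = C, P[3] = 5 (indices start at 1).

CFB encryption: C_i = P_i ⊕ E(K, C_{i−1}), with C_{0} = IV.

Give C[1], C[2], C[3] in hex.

C[1] = 2, C[2] = 3, C[3] = 8

C[1]: E(K, D) = 0; 2 ⊕ 0 = 2.
C[2]: E(K, 2) = F; C ⊕ F = 3.
C[3]: E(K, 3) = D; 5 ⊕ D = 8.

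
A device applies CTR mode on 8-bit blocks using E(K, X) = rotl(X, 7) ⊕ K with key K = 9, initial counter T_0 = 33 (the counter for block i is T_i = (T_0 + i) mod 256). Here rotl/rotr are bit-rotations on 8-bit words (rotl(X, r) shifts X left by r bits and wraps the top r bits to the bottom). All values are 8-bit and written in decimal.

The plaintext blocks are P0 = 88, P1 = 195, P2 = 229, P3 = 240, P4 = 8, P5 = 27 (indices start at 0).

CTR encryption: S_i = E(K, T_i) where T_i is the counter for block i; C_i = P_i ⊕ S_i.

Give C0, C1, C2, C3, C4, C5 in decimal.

C0 = 193, C1 = 219, C2 = 125, C3 = 235, C4 = 147, C5 = 1

C0: T = 33, S = E(K, T) = 153; 88 ⊕ 153 = 193.
C1: T = 34, S = E(K, T) = 24; 195 ⊕ 24 = 219.
C2: T = 35, S = E(K, T) = 152; 229 ⊕ 152 = 125.
C3: T = 36, S = E(K, T) = 27; 240 ⊕ 27 = 235.
C4: T = 37, S = E(K, T) = 155; 8 ⊕ 155 = 147.
C5: T = 38, S = E(K, T) = 26; 27 ⊕ 26 = 1.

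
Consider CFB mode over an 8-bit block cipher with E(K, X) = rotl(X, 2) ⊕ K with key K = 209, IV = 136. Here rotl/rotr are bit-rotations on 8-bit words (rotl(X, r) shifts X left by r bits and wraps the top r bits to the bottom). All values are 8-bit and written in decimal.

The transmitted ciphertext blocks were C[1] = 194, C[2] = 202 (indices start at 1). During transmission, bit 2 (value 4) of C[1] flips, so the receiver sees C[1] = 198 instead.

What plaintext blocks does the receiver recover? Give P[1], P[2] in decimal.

CFB decryption: P_i = C_i ⊕ E(K, C_{i−1}), with C_{0} = IV.
Only C[1] changed, to 198. In CFB, a change in C_i flips the same bit in P_i and garbles P_{i+1}. Decrypting the received ciphertext:
P[1]: E(K, 136) = 243; 198 ⊕ 243 = 53.
P[2]: E(K, 198) = 202; 202 ⊕ 202 = 0.
Blocks that differ from the original plaintext: P[1], P[2].

P[1] = 53, P[2] = 0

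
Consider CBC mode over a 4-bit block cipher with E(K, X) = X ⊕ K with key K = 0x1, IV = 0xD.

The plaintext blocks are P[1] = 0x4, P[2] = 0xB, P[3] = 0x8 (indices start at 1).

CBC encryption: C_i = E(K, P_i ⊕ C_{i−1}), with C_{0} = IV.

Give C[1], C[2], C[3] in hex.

C[1]: P[1] ⊕ 0xD = 0x9; E(K, 0x9) = 0x8.
C[2]: P[2] ⊕ 0x8 = 0x3; E(K, 0x3) = 0x2.
C[3]: P[3] ⊕ 0x2 = 0xA; E(K, 0xA) = 0xB.

C[1] = 0x8, C[2] = 0x2, C[3] = 0xB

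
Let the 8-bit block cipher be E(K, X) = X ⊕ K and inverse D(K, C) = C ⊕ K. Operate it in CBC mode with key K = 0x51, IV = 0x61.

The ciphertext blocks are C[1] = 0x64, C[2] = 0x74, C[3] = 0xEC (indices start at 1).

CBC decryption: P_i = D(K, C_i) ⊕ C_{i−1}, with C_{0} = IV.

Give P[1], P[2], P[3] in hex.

P[1]: D(K, 0x64) = 0x35; 0x35 ⊕ 0x61 = 0x54.
P[2]: D(K, 0x74) = 0x25; 0x25 ⊕ 0x64 = 0x41.
P[3]: D(K, 0xEC) = 0xBD; 0xBD ⊕ 0x74 = 0xC9.

P[1] = 0x54, P[2] = 0x41, P[3] = 0xC9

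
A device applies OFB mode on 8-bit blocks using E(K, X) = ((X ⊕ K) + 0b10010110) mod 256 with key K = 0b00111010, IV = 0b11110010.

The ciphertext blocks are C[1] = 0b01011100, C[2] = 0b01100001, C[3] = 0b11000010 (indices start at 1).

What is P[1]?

P[1] = 0b00000010

OFB decryption: S_i = E(K, S_{i−1}) with S_{0} = IV; P_i = C_i ⊕ S_i.
P[1]: S = E(K, 0b11110010) = 0b01011110; 0b01011100 ⊕ 0b01011110 = 0b00000010.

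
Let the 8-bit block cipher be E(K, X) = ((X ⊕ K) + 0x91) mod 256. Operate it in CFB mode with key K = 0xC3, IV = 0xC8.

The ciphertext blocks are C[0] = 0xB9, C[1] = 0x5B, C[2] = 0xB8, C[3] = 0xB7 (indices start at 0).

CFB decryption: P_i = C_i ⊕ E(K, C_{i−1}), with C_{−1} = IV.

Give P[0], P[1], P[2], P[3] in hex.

P[0] = 0x25, P[1] = 0x50, P[2] = 0x91, P[3] = 0xBB

P[0]: E(K, 0xC8) = 0x9C; 0xB9 ⊕ 0x9C = 0x25.
P[1]: E(K, 0xB9) = 0x0B; 0x5B ⊕ 0x0B = 0x50.
P[2]: E(K, 0x5B) = 0x29; 0xB8 ⊕ 0x29 = 0x91.
P[3]: E(K, 0xB8) = 0x0C; 0xB7 ⊕ 0x0C = 0xBB.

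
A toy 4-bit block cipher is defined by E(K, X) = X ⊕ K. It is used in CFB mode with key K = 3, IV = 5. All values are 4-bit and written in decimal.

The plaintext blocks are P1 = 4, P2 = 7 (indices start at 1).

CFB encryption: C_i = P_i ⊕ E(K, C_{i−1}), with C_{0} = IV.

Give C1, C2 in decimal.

C1 = 2, C2 = 6

C1: E(K, 5) = 6; 4 ⊕ 6 = 2.
C2: E(K, 2) = 1; 7 ⊕ 1 = 6.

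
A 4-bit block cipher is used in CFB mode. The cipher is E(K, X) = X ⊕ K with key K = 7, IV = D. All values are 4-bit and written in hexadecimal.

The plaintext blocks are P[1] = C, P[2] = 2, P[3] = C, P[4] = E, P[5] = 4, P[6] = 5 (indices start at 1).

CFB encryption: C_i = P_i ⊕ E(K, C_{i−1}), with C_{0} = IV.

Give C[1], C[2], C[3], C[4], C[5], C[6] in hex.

C[1] = 6, C[2] = 3, C[3] = 8, C[4] = 1, C[5] = 2, C[6] = 0

C[1]: E(K, D) = A; C ⊕ A = 6.
C[2]: E(K, 6) = 1; 2 ⊕ 1 = 3.
C[3]: E(K, 3) = 4; C ⊕ 4 = 8.
C[4]: E(K, 8) = F; E ⊕ F = 1.
C[5]: E(K, 1) = 6; 4 ⊕ 6 = 2.
C[6]: E(K, 2) = 5; 5 ⊕ 5 = 0.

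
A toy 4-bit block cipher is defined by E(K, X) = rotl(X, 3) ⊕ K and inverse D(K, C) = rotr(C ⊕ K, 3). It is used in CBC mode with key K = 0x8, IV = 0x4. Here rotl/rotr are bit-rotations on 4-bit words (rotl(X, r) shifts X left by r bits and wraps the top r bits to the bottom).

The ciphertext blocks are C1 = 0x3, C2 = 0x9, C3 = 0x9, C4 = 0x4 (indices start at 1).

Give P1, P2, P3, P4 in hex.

CBC decryption: P_i = D(K, C_i) ⊕ C_{i−1}, with C_{0} = IV.
P1: D(K, 0x3) = 0x7; 0x7 ⊕ 0x4 = 0x3.
P2: D(K, 0x9) = 0x2; 0x2 ⊕ 0x3 = 0x1.
P3: D(K, 0x9) = 0x2; 0x2 ⊕ 0x9 = 0xB.
P4: D(K, 0x4) = 0x9; 0x9 ⊕ 0x9 = 0x0.

P1 = 0x3, P2 = 0x1, P3 = 0xB, P4 = 0x0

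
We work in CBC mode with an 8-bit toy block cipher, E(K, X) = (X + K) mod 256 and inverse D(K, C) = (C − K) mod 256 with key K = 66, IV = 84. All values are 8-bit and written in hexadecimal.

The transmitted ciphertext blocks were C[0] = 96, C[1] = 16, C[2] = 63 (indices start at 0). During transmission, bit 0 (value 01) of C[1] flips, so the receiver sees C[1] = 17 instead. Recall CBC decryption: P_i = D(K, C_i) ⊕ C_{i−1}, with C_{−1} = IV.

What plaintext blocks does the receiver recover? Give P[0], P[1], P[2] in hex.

Only C[1] changed, to 17. In CBC, a change in C_i garbles P_i and flips the same bit in P_{i+1}. Decrypting the received ciphertext:
P[0]: D(K, 96) = 30; 30 ⊕ 84 = B4.
P[1]: D(K, 17) = B1; B1 ⊕ 96 = 27.
P[2]: D(K, 63) = FD; FD ⊕ 17 = EA.
Blocks that differ from the original plaintext: P[1], P[2].

P[0] = B4, P[1] = 27, P[2] = EA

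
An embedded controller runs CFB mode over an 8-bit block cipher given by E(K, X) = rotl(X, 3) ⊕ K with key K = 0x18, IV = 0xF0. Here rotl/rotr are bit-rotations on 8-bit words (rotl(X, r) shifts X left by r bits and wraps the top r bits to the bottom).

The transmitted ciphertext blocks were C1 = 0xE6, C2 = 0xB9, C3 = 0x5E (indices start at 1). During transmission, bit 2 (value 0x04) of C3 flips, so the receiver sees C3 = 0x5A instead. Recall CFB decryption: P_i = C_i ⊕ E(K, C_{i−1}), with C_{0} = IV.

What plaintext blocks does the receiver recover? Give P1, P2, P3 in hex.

Only C3 changed, to 0x5A. In CFB, a change in C_i flips the same bit in P_i and garbles P_{i+1}. Decrypting the received ciphertext:
P1: E(K, 0xF0) = 0x9F; 0xE6 ⊕ 0x9F = 0x79.
P2: E(K, 0xE6) = 0x2F; 0xB9 ⊕ 0x2F = 0x96.
P3: E(K, 0xB9) = 0xD5; 0x5A ⊕ 0xD5 = 0x8F.
Blocks that differ from the original plaintext: P3.

P1 = 0x79, P2 = 0x96, P3 = 0x8F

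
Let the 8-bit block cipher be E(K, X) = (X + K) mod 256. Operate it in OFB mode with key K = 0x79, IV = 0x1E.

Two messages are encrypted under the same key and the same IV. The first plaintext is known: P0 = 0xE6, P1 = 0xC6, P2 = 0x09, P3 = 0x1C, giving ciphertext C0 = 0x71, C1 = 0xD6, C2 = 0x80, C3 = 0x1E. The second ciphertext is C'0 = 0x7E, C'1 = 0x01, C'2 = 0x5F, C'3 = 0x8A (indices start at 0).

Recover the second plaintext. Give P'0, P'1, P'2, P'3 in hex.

In OFB with a reused IV, both messages share the same keystream S_i, so C_i ⊕ C'_i = P_i ⊕ P'_i and thus P'_i = P_i ⊕ C_i ⊕ C'_i.
P'0: 0xE6 ⊕ 0x71 ⊕ 0x7E = 0xE9.
P'1: 0xC6 ⊕ 0xD6 ⊕ 0x01 = 0x11.
P'2: 0x09 ⊕ 0x80 ⊕ 0x5F = 0xD6.
P'3: 0x1C ⊕ 0x1E ⊕ 0x8A = 0x88.

P'0 = 0xE9, P'1 = 0x11, P'2 = 0xD6, P'3 = 0x88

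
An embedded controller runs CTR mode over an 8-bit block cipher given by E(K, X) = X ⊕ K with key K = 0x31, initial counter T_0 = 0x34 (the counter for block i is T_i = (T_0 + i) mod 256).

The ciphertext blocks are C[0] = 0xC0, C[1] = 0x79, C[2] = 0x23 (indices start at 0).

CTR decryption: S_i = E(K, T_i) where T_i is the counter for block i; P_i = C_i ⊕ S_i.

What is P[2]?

P[2] = 0x24

P[2]: T = 0x36, S = E(K, T) = 0x07; 0x23 ⊕ 0x07 = 0x24.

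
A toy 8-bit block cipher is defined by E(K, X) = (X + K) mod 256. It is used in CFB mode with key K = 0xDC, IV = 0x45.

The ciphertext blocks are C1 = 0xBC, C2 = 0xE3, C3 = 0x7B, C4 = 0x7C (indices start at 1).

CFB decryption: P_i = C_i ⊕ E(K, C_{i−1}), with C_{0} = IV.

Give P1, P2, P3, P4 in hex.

P1: E(K, 0x45) = 0x21; 0xBC ⊕ 0x21 = 0x9D.
P2: E(K, 0xBC) = 0x98; 0xE3 ⊕ 0x98 = 0x7B.
P3: E(K, 0xE3) = 0xBF; 0x7B ⊕ 0xBF = 0xC4.
P4: E(K, 0x7B) = 0x57; 0x7C ⊕ 0x57 = 0x2B.

P1 = 0x9D, P2 = 0x7B, P3 = 0xC4, P4 = 0x2B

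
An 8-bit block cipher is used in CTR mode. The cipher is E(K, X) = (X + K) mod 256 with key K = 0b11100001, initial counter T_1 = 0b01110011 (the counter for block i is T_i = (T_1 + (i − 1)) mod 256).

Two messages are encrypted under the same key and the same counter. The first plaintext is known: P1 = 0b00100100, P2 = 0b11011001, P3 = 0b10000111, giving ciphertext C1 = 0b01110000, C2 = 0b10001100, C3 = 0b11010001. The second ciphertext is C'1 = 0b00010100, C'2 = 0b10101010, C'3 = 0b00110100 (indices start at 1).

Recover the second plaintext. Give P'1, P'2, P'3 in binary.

In CTR with a reused counter, both messages share the same keystream S_i, so C_i ⊕ C'_i = P_i ⊕ P'_i and thus P'_i = P_i ⊕ C_i ⊕ C'_i.
P'1: 0b00100100 ⊕ 0b01110000 ⊕ 0b00010100 = 0b01000000.
P'2: 0b11011001 ⊕ 0b10001100 ⊕ 0b10101010 = 0b11111111.
P'3: 0b10000111 ⊕ 0b11010001 ⊕ 0b00110100 = 0b01100010.

P'1 = 0b01000000, P'2 = 0b11111111, P'3 = 0b01100010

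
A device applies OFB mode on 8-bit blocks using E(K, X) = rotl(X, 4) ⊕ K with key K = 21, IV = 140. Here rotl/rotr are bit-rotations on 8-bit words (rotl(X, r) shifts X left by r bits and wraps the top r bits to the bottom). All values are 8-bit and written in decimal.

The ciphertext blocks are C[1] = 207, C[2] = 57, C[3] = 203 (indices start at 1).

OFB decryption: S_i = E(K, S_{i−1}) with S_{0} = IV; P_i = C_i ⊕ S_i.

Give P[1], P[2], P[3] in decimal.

P[1] = 18, P[2] = 241, P[3] = 82

P[1]: S = E(K, 140) = 221; 207 ⊕ 221 = 18.
P[2]: S = E(K, 221) = 200; 57 ⊕ 200 = 241.
P[3]: S = E(K, 200) = 153; 203 ⊕ 153 = 82.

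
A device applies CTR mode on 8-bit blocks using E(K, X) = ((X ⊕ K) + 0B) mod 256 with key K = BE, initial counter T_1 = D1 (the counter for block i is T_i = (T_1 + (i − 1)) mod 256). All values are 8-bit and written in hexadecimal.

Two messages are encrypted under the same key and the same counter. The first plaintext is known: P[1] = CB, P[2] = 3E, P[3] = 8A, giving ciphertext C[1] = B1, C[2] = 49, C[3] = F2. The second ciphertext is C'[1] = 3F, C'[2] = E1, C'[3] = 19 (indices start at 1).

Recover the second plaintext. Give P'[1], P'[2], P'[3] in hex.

P'[1] = 45, P'[2] = 96, P'[3] = 61

In CTR with a reused counter, both messages share the same keystream S_i, so C_i ⊕ C'_i = P_i ⊕ P'_i and thus P'_i = P_i ⊕ C_i ⊕ C'_i.
P'[1]: CB ⊕ B1 ⊕ 3F = 45.
P'[2]: 3E ⊕ 49 ⊕ E1 = 96.
P'[3]: 8A ⊕ F2 ⊕ 19 = 61.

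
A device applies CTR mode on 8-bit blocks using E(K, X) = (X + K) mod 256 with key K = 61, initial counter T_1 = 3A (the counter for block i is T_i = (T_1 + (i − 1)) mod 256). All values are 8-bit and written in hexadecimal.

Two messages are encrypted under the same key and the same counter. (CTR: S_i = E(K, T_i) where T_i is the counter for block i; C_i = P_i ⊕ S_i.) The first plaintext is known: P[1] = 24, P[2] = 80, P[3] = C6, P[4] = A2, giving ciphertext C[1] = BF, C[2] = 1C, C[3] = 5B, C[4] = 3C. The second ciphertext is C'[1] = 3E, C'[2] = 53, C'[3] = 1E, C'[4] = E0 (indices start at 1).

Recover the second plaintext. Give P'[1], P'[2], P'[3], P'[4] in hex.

In CTR with a reused counter, both messages share the same keystream S_i, so C_i ⊕ C'_i = P_i ⊕ P'_i and thus P'_i = P_i ⊕ C_i ⊕ C'_i.
P'[1]: 24 ⊕ BF ⊕ 3E = A5.
P'[2]: 80 ⊕ 1C ⊕ 53 = CF.
P'[3]: C6 ⊕ 5B ⊕ 1E = 83.
P'[4]: A2 ⊕ 3C ⊕ E0 = 7E.

P'[1] = A5, P'[2] = CF, P'[3] = 83, P'[4] = 7E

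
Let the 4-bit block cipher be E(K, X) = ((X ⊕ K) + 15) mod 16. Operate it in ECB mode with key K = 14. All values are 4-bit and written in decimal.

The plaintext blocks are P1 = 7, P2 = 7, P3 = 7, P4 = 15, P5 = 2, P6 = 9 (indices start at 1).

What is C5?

C5 = 11

ECB encryption: C_i = E(K, P_i).
C5: E(K, 2) = 11.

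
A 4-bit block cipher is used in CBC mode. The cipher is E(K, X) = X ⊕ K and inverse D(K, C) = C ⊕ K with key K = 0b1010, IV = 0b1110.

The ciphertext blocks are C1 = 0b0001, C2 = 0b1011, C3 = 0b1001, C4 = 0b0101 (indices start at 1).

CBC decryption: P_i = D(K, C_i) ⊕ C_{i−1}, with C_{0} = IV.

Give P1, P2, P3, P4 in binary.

P1 = 0b0101, P2 = 0b0000, P3 = 0b1000, P4 = 0b0110

P1: D(K, 0b0001) = 0b1011; 0b1011 ⊕ 0b1110 = 0b0101.
P2: D(K, 0b1011) = 0b0001; 0b0001 ⊕ 0b0001 = 0b0000.
P3: D(K, 0b1001) = 0b0011; 0b0011 ⊕ 0b1011 = 0b1000.
P4: D(K, 0b0101) = 0b1111; 0b1111 ⊕ 0b1001 = 0b0110.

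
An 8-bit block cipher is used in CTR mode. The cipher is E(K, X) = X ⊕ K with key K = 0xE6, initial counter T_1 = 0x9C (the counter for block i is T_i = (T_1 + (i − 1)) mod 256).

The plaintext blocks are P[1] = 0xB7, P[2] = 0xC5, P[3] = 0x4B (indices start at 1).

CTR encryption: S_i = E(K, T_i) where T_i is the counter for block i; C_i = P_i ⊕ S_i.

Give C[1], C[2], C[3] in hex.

C[1]: T = 0x9C, S = E(K, T) = 0x7A; 0xB7 ⊕ 0x7A = 0xCD.
C[2]: T = 0x9D, S = E(K, T) = 0x7B; 0xC5 ⊕ 0x7B = 0xBE.
C[3]: T = 0x9E, S = E(K, T) = 0x78; 0x4B ⊕ 0x78 = 0x33.

C[1] = 0xCD, C[2] = 0xBE, C[3] = 0x33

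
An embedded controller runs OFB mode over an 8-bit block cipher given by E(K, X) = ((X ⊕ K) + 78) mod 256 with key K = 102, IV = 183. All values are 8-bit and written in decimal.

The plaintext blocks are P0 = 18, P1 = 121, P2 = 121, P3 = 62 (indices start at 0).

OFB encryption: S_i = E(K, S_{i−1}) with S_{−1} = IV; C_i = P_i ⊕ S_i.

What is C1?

C1 = 190

C0: S = E(K, 183) = 31; 18 ⊕ 31 = 13.
C1: S = E(K, 31) = 199; 121 ⊕ 199 = 190.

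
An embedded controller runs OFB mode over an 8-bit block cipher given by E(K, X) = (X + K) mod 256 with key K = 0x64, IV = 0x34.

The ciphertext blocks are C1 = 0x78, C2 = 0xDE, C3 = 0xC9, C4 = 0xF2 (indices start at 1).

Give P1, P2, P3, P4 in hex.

OFB decryption: S_i = E(K, S_{i−1}) with S_{0} = IV; P_i = C_i ⊕ S_i.
P1: S = E(K, 0x34) = 0x98; 0x78 ⊕ 0x98 = 0xE0.
P2: S = E(K, 0x98) = 0xFC; 0xDE ⊕ 0xFC = 0x22.
P3: S = E(K, 0xFC) = 0x60; 0xC9 ⊕ 0x60 = 0xA9.
P4: S = E(K, 0x60) = 0xC4; 0xF2 ⊕ 0xC4 = 0x36.

P1 = 0xE0, P2 = 0x22, P3 = 0xA9, P4 = 0x36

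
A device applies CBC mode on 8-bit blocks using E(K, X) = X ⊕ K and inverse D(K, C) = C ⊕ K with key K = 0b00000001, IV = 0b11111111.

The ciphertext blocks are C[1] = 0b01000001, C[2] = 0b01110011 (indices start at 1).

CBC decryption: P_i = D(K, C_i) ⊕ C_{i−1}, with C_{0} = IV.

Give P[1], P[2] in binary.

P[1] = 0b10111111, P[2] = 0b00110011

P[1]: D(K, 0b01000001) = 0b01000000; 0b01000000 ⊕ 0b11111111 = 0b10111111.
P[2]: D(K, 0b01110011) = 0b01110010; 0b01110010 ⊕ 0b01000001 = 0b00110011.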